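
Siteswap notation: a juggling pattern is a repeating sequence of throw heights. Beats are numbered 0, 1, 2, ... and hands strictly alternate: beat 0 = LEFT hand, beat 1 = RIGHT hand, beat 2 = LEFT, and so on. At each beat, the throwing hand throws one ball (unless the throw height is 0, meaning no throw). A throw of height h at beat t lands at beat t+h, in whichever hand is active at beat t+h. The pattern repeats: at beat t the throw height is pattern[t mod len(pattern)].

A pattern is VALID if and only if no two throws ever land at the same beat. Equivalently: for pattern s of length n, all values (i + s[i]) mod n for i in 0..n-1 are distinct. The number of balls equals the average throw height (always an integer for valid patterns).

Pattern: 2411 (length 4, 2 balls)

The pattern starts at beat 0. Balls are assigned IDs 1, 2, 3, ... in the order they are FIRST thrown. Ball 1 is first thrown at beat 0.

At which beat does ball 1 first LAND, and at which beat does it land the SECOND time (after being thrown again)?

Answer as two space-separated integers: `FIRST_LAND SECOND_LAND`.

Beat 0 (L): throw ball1 h=2 -> lands@2:L; in-air after throw: [b1@2:L]
Beat 1 (R): throw ball2 h=4 -> lands@5:R; in-air after throw: [b1@2:L b2@5:R]
Beat 2 (L): throw ball1 h=1 -> lands@3:R; in-air after throw: [b1@3:R b2@5:R]
Beat 3 (R): throw ball1 h=1 -> lands@4:L; in-air after throw: [b1@4:L b2@5:R]
Ball 1: thrown@0 h=2 -> first land @2; rethrown@2 h=1 -> second land @3

Answer: 2 3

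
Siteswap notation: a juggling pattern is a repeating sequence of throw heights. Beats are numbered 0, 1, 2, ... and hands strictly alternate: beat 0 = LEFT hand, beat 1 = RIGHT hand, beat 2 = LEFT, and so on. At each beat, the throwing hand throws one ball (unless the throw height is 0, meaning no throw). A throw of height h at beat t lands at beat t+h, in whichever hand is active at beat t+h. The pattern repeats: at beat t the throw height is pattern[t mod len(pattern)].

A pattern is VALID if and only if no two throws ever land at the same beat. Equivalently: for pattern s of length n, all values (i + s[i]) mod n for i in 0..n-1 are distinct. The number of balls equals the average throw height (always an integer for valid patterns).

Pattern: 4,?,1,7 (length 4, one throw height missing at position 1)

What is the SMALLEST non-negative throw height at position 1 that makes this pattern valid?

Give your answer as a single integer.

i=0: (0 + 4) mod 4 = 0
i=1: s[i]=? (unknown)
i=2: (2 + 1) mod 4 = 3
i=3: (3 + 7) mod 4 = 2
Known residues: [0, 2, 3]; need a permutation of 0..3, so missing residue r = 1
Need (1 + s) mod 4 = 1; smallest s = (1 - 1) mod 4 = 0

Answer: 0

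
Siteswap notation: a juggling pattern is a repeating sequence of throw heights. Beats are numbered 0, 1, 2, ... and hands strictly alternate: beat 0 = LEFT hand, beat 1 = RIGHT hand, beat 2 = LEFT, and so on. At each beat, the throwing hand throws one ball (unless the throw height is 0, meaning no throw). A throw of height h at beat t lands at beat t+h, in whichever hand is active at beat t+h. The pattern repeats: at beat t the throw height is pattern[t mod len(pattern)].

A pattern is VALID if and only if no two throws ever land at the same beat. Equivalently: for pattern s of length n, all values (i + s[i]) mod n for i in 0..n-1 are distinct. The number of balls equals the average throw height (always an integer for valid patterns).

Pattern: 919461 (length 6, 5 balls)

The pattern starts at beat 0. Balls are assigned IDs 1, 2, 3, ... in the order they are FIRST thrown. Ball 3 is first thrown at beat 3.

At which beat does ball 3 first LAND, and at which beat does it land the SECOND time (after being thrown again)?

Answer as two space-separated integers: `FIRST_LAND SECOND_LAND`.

Beat 0 (L): throw ball1 h=9 -> lands@9:R; in-air after throw: [b1@9:R]
Beat 1 (R): throw ball2 h=1 -> lands@2:L; in-air after throw: [b2@2:L b1@9:R]
Beat 2 (L): throw ball2 h=9 -> lands@11:R; in-air after throw: [b1@9:R b2@11:R]
Beat 3 (R): throw ball3 h=4 -> lands@7:R; in-air after throw: [b3@7:R b1@9:R b2@11:R]
Beat 4 (L): throw ball4 h=6 -> lands@10:L; in-air after throw: [b3@7:R b1@9:R b4@10:L b2@11:R]
Beat 5 (R): throw ball5 h=1 -> lands@6:L; in-air after throw: [b5@6:L b3@7:R b1@9:R b4@10:L b2@11:R]
Beat 6 (L): throw ball5 h=9 -> lands@15:R; in-air after throw: [b3@7:R b1@9:R b4@10:L b2@11:R b5@15:R]
Beat 7 (R): throw ball3 h=1 -> lands@8:L; in-air after throw: [b3@8:L b1@9:R b4@10:L b2@11:R b5@15:R]
Beat 8 (L): throw ball3 h=9 -> lands@17:R; in-air after throw: [b1@9:R b4@10:L b2@11:R b5@15:R b3@17:R]
Ball 3: thrown@3 h=4 -> first land @7; rethrown@7 h=1 -> second land @8

Answer: 7 8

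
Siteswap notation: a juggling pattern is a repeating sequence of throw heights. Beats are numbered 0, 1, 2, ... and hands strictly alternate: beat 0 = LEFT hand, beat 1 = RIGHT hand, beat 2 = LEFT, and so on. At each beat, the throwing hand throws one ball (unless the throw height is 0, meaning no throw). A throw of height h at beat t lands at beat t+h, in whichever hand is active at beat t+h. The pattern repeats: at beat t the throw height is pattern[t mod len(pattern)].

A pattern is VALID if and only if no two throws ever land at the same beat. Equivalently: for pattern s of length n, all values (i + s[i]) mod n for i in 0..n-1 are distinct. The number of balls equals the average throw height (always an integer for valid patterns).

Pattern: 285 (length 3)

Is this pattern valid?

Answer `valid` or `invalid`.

i=0: (i + s[i]) mod n = (0 + 2) mod 3 = 2
i=1: (i + s[i]) mod n = (1 + 8) mod 3 = 0
i=2: (i + s[i]) mod n = (2 + 5) mod 3 = 1
Residues: [2, 0, 1], distinct: True

Answer: valid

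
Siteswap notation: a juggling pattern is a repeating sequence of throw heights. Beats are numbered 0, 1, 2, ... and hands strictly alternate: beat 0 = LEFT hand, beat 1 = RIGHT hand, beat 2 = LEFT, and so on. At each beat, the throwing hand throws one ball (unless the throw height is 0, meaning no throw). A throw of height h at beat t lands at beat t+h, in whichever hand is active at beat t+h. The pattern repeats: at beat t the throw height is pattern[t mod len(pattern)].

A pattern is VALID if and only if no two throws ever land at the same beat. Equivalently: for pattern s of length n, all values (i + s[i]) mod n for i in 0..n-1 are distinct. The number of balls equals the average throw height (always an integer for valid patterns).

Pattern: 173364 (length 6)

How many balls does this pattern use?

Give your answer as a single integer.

Pattern = [1, 7, 3, 3, 6, 4], length n = 6
  position 0: throw height = 1, running sum = 1
  position 1: throw height = 7, running sum = 8
  position 2: throw height = 3, running sum = 11
  position 3: throw height = 3, running sum = 14
  position 4: throw height = 6, running sum = 20
  position 5: throw height = 4, running sum = 24
Total sum = 24; balls = sum / n = 24 / 6 = 4

Answer: 4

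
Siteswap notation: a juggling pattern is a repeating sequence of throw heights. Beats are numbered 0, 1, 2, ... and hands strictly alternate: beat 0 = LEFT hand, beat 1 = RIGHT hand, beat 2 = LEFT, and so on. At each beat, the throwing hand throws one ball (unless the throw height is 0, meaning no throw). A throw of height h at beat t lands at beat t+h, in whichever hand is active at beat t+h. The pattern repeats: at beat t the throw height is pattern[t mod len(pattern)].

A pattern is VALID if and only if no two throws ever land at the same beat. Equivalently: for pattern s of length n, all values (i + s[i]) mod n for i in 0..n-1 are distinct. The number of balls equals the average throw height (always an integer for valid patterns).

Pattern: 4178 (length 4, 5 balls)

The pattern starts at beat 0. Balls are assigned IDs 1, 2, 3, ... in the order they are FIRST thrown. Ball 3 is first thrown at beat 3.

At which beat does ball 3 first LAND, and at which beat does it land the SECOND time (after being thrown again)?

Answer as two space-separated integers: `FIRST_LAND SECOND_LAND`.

Beat 0 (L): throw ball1 h=4 -> lands@4:L; in-air after throw: [b1@4:L]
Beat 1 (R): throw ball2 h=1 -> lands@2:L; in-air after throw: [b2@2:L b1@4:L]
Beat 2 (L): throw ball2 h=7 -> lands@9:R; in-air after throw: [b1@4:L b2@9:R]
Beat 3 (R): throw ball3 h=8 -> lands@11:R; in-air after throw: [b1@4:L b2@9:R b3@11:R]
Beat 4 (L): throw ball1 h=4 -> lands@8:L; in-air after throw: [b1@8:L b2@9:R b3@11:R]
Beat 5 (R): throw ball4 h=1 -> lands@6:L; in-air after throw: [b4@6:L b1@8:L b2@9:R b3@11:R]
Beat 6 (L): throw ball4 h=7 -> lands@13:R; in-air after throw: [b1@8:L b2@9:R b3@11:R b4@13:R]
Beat 7 (R): throw ball5 h=8 -> lands@15:R; in-air after throw: [b1@8:L b2@9:R b3@11:R b4@13:R b5@15:R]
Beat 8 (L): throw ball1 h=4 -> lands@12:L; in-air after throw: [b2@9:R b3@11:R b1@12:L b4@13:R b5@15:R]
Beat 9 (R): throw ball2 h=1 -> lands@10:L; in-air after throw: [b2@10:L b3@11:R b1@12:L b4@13:R b5@15:R]
Beat 10 (L): throw ball2 h=7 -> lands@17:R; in-air after throw: [b3@11:R b1@12:L b4@13:R b5@15:R b2@17:R]
Beat 11 (R): throw ball3 h=8 -> lands@19:R; in-air after throw: [b1@12:L b4@13:R b5@15:R b2@17:R b3@19:R]
Beat 12 (L): throw ball1 h=4 -> lands@16:L; in-air after throw: [b4@13:R b5@15:R b1@16:L b2@17:R b3@19:R]
Beat 13 (R): throw ball4 h=1 -> lands@14:L; in-air after throw: [b4@14:L b5@15:R b1@16:L b2@17:R b3@19:R]
Beat 14 (L): throw ball4 h=7 -> lands@21:R; in-air after throw: [b5@15:R b1@16:L b2@17:R b3@19:R b4@21:R]
Beat 15 (R): throw ball5 h=8 -> lands@23:R; in-air after throw: [b1@16:L b2@17:R b3@19:R b4@21:R b5@23:R]
Beat 16 (L): throw ball1 h=4 -> lands@20:L; in-air after throw: [b2@17:R b3@19:R b1@20:L b4@21:R b5@23:R]
Beat 17 (R): throw ball2 h=1 -> lands@18:L; in-air after throw: [b2@18:L b3@19:R b1@20:L b4@21:R b5@23:R]
Beat 18 (L): throw ball2 h=7 -> lands@25:R; in-air after throw: [b3@19:R b1@20:L b4@21:R b5@23:R b2@25:R]
Beat 19 (R): throw ball3 h=8 -> lands@27:R; in-air after throw: [b1@20:L b4@21:R b5@23:R b2@25:R b3@27:R]
Ball 3: thrown@3 h=8 -> first land @11; rethrown@11 h=8 -> second land @19

Answer: 11 19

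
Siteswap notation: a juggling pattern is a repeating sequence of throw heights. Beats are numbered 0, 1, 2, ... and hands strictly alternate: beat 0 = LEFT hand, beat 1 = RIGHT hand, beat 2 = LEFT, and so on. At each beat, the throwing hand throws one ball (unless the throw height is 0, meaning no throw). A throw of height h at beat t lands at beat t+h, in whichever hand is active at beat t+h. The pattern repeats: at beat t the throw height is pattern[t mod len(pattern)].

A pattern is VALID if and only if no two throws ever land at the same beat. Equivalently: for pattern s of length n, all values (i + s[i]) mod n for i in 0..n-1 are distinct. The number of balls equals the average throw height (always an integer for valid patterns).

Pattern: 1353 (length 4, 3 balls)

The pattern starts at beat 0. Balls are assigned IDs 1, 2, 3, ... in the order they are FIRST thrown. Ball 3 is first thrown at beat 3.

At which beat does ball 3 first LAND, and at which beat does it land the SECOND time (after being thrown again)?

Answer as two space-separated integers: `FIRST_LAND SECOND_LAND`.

Answer: 6 11

Derivation:
Beat 0 (L): throw ball1 h=1 -> lands@1:R; in-air after throw: [b1@1:R]
Beat 1 (R): throw ball1 h=3 -> lands@4:L; in-air after throw: [b1@4:L]
Beat 2 (L): throw ball2 h=5 -> lands@7:R; in-air after throw: [b1@4:L b2@7:R]
Beat 3 (R): throw ball3 h=3 -> lands@6:L; in-air after throw: [b1@4:L b3@6:L b2@7:R]
Beat 4 (L): throw ball1 h=1 -> lands@5:R; in-air after throw: [b1@5:R b3@6:L b2@7:R]
Beat 5 (R): throw ball1 h=3 -> lands@8:L; in-air after throw: [b3@6:L b2@7:R b1@8:L]
Beat 6 (L): throw ball3 h=5 -> lands@11:R; in-air after throw: [b2@7:R b1@8:L b3@11:R]
Beat 7 (R): throw ball2 h=3 -> lands@10:L; in-air after throw: [b1@8:L b2@10:L b3@11:R]
Beat 8 (L): throw ball1 h=1 -> lands@9:R; in-air after throw: [b1@9:R b2@10:L b3@11:R]
Beat 9 (R): throw ball1 h=3 -> lands@12:L; in-air after throw: [b2@10:L b3@11:R b1@12:L]
Beat 10 (L): throw ball2 h=5 -> lands@15:R; in-air after throw: [b3@11:R b1@12:L b2@15:R]
Beat 11 (R): throw ball3 h=3 -> lands@14:L; in-air after throw: [b1@12:L b3@14:L b2@15:R]
Ball 3: thrown@3 h=3 -> first land @6; rethrown@6 h=5 -> second land @11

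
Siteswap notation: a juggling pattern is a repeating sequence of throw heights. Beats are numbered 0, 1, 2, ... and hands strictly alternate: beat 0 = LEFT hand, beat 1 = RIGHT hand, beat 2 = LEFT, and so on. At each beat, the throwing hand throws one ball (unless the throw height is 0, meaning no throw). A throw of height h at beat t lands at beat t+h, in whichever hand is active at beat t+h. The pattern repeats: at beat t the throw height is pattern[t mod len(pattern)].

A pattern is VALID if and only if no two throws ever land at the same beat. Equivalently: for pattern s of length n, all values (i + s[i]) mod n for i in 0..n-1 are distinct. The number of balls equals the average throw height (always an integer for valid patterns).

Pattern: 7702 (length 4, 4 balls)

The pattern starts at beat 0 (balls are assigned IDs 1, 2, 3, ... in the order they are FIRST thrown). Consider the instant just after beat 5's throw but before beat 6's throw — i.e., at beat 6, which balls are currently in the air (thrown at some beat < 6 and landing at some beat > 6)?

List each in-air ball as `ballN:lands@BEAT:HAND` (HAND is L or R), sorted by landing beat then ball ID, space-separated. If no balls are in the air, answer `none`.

Answer: ball1:lands@7:R ball2:lands@8:L ball4:lands@11:R ball3:lands@12:L

Derivation:
Beat 0 (L): throw ball1 h=7 -> lands@7:R; in-air after throw: [b1@7:R]
Beat 1 (R): throw ball2 h=7 -> lands@8:L; in-air after throw: [b1@7:R b2@8:L]
Beat 3 (R): throw ball3 h=2 -> lands@5:R; in-air after throw: [b3@5:R b1@7:R b2@8:L]
Beat 4 (L): throw ball4 h=7 -> lands@11:R; in-air after throw: [b3@5:R b1@7:R b2@8:L b4@11:R]
Beat 5 (R): throw ball3 h=7 -> lands@12:L; in-air after throw: [b1@7:R b2@8:L b4@11:R b3@12:L]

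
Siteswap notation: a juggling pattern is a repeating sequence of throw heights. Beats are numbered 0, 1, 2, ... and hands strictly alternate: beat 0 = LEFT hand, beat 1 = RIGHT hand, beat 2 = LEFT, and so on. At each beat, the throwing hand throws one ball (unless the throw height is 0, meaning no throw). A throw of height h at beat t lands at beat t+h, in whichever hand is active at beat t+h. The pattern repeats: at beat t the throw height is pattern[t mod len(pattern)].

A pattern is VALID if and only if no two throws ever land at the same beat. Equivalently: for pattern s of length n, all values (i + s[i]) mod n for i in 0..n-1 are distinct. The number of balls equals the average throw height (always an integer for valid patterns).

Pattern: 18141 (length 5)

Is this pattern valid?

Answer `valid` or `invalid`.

i=0: (i + s[i]) mod n = (0 + 1) mod 5 = 1
i=1: (i + s[i]) mod n = (1 + 8) mod 5 = 4
i=2: (i + s[i]) mod n = (2 + 1) mod 5 = 3
i=3: (i + s[i]) mod n = (3 + 4) mod 5 = 2
i=4: (i + s[i]) mod n = (4 + 1) mod 5 = 0
Residues: [1, 4, 3, 2, 0], distinct: True

Answer: valid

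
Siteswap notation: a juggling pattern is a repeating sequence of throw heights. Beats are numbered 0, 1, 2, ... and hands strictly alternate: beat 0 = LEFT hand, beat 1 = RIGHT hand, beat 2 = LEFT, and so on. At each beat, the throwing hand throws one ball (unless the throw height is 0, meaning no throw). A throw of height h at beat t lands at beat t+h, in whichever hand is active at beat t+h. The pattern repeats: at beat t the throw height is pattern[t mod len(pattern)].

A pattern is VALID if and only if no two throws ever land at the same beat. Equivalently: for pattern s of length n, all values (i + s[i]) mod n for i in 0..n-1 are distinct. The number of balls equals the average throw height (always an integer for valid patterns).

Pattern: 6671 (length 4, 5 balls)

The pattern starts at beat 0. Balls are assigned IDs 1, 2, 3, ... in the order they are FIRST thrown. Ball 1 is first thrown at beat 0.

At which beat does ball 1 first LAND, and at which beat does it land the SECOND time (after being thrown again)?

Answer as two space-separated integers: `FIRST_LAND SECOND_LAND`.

Answer: 6 13

Derivation:
Beat 0 (L): throw ball1 h=6 -> lands@6:L; in-air after throw: [b1@6:L]
Beat 1 (R): throw ball2 h=6 -> lands@7:R; in-air after throw: [b1@6:L b2@7:R]
Beat 2 (L): throw ball3 h=7 -> lands@9:R; in-air after throw: [b1@6:L b2@7:R b3@9:R]
Beat 3 (R): throw ball4 h=1 -> lands@4:L; in-air after throw: [b4@4:L b1@6:L b2@7:R b3@9:R]
Beat 4 (L): throw ball4 h=6 -> lands@10:L; in-air after throw: [b1@6:L b2@7:R b3@9:R b4@10:L]
Beat 5 (R): throw ball5 h=6 -> lands@11:R; in-air after throw: [b1@6:L b2@7:R b3@9:R b4@10:L b5@11:R]
Beat 6 (L): throw ball1 h=7 -> lands@13:R; in-air after throw: [b2@7:R b3@9:R b4@10:L b5@11:R b1@13:R]
Beat 7 (R): throw ball2 h=1 -> lands@8:L; in-air after throw: [b2@8:L b3@9:R b4@10:L b5@11:R b1@13:R]
Beat 8 (L): throw ball2 h=6 -> lands@14:L; in-air after throw: [b3@9:R b4@10:L b5@11:R b1@13:R b2@14:L]
Beat 9 (R): throw ball3 h=6 -> lands@15:R; in-air after throw: [b4@10:L b5@11:R b1@13:R b2@14:L b3@15:R]
Beat 10 (L): throw ball4 h=7 -> lands@17:R; in-air after throw: [b5@11:R b1@13:R b2@14:L b3@15:R b4@17:R]
Beat 11 (R): throw ball5 h=1 -> lands@12:L; in-air after throw: [b5@12:L b1@13:R b2@14:L b3@15:R b4@17:R]
Beat 12 (L): throw ball5 h=6 -> lands@18:L; in-air after throw: [b1@13:R b2@14:L b3@15:R b4@17:R b5@18:L]
Ball 1: thrown@0 h=6 -> first land @6; rethrown@6 h=7 -> second land @13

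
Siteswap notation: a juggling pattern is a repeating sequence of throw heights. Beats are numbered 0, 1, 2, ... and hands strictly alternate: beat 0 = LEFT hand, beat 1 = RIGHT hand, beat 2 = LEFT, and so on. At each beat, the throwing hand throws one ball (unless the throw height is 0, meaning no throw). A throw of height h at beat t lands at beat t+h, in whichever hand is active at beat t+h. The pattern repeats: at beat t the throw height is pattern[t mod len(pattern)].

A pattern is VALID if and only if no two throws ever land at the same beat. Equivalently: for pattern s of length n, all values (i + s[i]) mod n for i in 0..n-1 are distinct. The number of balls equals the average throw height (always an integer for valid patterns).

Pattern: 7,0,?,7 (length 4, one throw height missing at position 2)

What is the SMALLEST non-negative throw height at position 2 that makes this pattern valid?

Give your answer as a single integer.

i=0: (0 + 7) mod 4 = 3
i=1: (1 + 0) mod 4 = 1
i=2: s[i]=? (unknown)
i=3: (3 + 7) mod 4 = 2
Known residues: [1, 2, 3]; need a permutation of 0..3, so missing residue r = 0
Need (2 + s) mod 4 = 0; smallest s = (0 - 2) mod 4 = 2

Answer: 2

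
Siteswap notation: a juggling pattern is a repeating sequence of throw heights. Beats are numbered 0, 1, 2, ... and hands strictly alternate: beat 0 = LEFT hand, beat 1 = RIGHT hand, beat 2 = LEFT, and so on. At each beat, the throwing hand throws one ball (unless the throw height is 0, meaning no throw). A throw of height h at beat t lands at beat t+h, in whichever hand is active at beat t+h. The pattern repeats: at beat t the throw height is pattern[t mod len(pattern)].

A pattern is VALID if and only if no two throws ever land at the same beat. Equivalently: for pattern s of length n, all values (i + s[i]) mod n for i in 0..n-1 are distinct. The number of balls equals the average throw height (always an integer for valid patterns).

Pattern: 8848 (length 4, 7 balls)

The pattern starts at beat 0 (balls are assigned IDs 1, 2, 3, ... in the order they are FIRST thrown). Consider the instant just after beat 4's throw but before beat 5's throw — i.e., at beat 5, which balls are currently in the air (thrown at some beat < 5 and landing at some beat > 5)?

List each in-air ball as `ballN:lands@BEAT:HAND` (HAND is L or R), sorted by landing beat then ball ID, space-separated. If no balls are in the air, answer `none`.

Answer: ball3:lands@6:L ball1:lands@8:L ball2:lands@9:R ball4:lands@11:R ball5:lands@12:L

Derivation:
Beat 0 (L): throw ball1 h=8 -> lands@8:L; in-air after throw: [b1@8:L]
Beat 1 (R): throw ball2 h=8 -> lands@9:R; in-air after throw: [b1@8:L b2@9:R]
Beat 2 (L): throw ball3 h=4 -> lands@6:L; in-air after throw: [b3@6:L b1@8:L b2@9:R]
Beat 3 (R): throw ball4 h=8 -> lands@11:R; in-air after throw: [b3@6:L b1@8:L b2@9:R b4@11:R]
Beat 4 (L): throw ball5 h=8 -> lands@12:L; in-air after throw: [b3@6:L b1@8:L b2@9:R b4@11:R b5@12:L]
Beat 5 (R): throw ball6 h=8 -> lands@13:R; in-air after throw: [b3@6:L b1@8:L b2@9:R b4@11:R b5@12:L b6@13:R]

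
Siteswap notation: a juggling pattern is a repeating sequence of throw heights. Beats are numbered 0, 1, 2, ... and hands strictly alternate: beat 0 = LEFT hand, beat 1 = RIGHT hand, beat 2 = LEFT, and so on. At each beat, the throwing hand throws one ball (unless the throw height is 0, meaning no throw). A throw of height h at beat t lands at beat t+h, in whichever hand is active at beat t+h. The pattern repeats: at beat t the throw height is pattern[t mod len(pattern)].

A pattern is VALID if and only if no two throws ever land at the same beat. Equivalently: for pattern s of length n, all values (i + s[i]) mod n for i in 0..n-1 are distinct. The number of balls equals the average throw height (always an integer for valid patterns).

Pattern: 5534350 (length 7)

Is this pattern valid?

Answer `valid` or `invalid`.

Answer: invalid

Derivation:
i=0: (i + s[i]) mod n = (0 + 5) mod 7 = 5
i=1: (i + s[i]) mod n = (1 + 5) mod 7 = 6
i=2: (i + s[i]) mod n = (2 + 3) mod 7 = 5
i=3: (i + s[i]) mod n = (3 + 4) mod 7 = 0
i=4: (i + s[i]) mod n = (4 + 3) mod 7 = 0
i=5: (i + s[i]) mod n = (5 + 5) mod 7 = 3
i=6: (i + s[i]) mod n = (6 + 0) mod 7 = 6
Residues: [5, 6, 5, 0, 0, 3, 6], distinct: False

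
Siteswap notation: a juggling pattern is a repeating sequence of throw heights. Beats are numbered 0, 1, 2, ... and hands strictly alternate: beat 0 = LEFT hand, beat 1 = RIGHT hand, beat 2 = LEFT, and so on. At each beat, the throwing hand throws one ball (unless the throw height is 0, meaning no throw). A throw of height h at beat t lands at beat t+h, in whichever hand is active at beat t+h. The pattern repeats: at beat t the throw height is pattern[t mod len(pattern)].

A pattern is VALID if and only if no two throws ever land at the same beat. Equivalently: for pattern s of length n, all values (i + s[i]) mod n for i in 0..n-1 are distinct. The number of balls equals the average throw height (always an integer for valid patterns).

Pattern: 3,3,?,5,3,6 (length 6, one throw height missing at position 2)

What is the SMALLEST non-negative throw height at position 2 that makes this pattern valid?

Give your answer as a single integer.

i=0: (0 + 3) mod 6 = 3
i=1: (1 + 3) mod 6 = 4
i=2: s[i]=? (unknown)
i=3: (3 + 5) mod 6 = 2
i=4: (4 + 3) mod 6 = 1
i=5: (5 + 6) mod 6 = 5
Known residues: [1, 2, 3, 4, 5]; need a permutation of 0..5, so missing residue r = 0
Need (2 + s) mod 6 = 0; smallest s = (0 - 2) mod 6 = 4

Answer: 4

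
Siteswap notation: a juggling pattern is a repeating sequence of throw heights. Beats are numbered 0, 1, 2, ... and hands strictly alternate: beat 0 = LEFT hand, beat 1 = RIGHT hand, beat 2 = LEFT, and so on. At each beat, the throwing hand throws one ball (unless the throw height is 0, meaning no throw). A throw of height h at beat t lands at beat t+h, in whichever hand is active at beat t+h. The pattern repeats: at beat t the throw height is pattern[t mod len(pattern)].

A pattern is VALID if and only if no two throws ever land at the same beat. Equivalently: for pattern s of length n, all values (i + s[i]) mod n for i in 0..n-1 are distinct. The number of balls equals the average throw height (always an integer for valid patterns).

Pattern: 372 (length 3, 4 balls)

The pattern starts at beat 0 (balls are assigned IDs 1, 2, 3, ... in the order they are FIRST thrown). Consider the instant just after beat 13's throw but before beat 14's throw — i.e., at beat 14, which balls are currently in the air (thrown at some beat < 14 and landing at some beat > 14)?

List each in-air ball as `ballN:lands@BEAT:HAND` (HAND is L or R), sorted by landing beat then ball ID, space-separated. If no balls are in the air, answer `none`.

Beat 0 (L): throw ball1 h=3 -> lands@3:R; in-air after throw: [b1@3:R]
Beat 1 (R): throw ball2 h=7 -> lands@8:L; in-air after throw: [b1@3:R b2@8:L]
Beat 2 (L): throw ball3 h=2 -> lands@4:L; in-air after throw: [b1@3:R b3@4:L b2@8:L]
Beat 3 (R): throw ball1 h=3 -> lands@6:L; in-air after throw: [b3@4:L b1@6:L b2@8:L]
Beat 4 (L): throw ball3 h=7 -> lands@11:R; in-air after throw: [b1@6:L b2@8:L b3@11:R]
Beat 5 (R): throw ball4 h=2 -> lands@7:R; in-air after throw: [b1@6:L b4@7:R b2@8:L b3@11:R]
Beat 6 (L): throw ball1 h=3 -> lands@9:R; in-air after throw: [b4@7:R b2@8:L b1@9:R b3@11:R]
Beat 7 (R): throw ball4 h=7 -> lands@14:L; in-air after throw: [b2@8:L b1@9:R b3@11:R b4@14:L]
Beat 8 (L): throw ball2 h=2 -> lands@10:L; in-air after throw: [b1@9:R b2@10:L b3@11:R b4@14:L]
Beat 9 (R): throw ball1 h=3 -> lands@12:L; in-air after throw: [b2@10:L b3@11:R b1@12:L b4@14:L]
Beat 10 (L): throw ball2 h=7 -> lands@17:R; in-air after throw: [b3@11:R b1@12:L b4@14:L b2@17:R]
Beat 11 (R): throw ball3 h=2 -> lands@13:R; in-air after throw: [b1@12:L b3@13:R b4@14:L b2@17:R]
Beat 12 (L): throw ball1 h=3 -> lands@15:R; in-air after throw: [b3@13:R b4@14:L b1@15:R b2@17:R]
Beat 13 (R): throw ball3 h=7 -> lands@20:L; in-air after throw: [b4@14:L b1@15:R b2@17:R b3@20:L]
Beat 14 (L): throw ball4 h=2 -> lands@16:L; in-air after throw: [b1@15:R b4@16:L b2@17:R b3@20:L]

Answer: ball1:lands@15:R ball2:lands@17:R ball3:lands@20:L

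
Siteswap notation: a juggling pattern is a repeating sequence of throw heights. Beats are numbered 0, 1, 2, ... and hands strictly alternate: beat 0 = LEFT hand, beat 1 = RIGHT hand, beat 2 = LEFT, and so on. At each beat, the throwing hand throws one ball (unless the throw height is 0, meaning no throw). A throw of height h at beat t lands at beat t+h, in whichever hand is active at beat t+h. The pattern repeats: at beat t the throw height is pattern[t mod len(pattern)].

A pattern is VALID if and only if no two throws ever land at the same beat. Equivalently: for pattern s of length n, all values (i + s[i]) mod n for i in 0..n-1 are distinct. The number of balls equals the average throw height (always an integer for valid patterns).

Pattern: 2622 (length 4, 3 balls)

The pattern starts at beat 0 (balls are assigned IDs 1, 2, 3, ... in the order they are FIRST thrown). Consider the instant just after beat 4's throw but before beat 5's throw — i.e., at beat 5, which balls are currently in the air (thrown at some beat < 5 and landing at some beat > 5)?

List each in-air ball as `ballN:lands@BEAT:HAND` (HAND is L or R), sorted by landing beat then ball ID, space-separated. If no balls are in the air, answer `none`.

Answer: ball1:lands@6:L ball2:lands@7:R

Derivation:
Beat 0 (L): throw ball1 h=2 -> lands@2:L; in-air after throw: [b1@2:L]
Beat 1 (R): throw ball2 h=6 -> lands@7:R; in-air after throw: [b1@2:L b2@7:R]
Beat 2 (L): throw ball1 h=2 -> lands@4:L; in-air after throw: [b1@4:L b2@7:R]
Beat 3 (R): throw ball3 h=2 -> lands@5:R; in-air after throw: [b1@4:L b3@5:R b2@7:R]
Beat 4 (L): throw ball1 h=2 -> lands@6:L; in-air after throw: [b3@5:R b1@6:L b2@7:R]
Beat 5 (R): throw ball3 h=6 -> lands@11:R; in-air after throw: [b1@6:L b2@7:R b3@11:R]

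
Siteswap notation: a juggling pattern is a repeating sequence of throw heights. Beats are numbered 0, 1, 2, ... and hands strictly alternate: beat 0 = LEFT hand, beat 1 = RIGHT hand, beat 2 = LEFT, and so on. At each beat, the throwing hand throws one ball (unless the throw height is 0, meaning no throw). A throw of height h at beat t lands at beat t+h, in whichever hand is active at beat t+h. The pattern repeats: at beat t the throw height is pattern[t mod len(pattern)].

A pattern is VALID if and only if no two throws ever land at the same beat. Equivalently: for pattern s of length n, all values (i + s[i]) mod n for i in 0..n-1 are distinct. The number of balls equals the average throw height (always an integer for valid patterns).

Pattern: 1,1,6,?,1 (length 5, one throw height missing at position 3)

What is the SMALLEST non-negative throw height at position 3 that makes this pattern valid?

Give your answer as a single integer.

i=0: (0 + 1) mod 5 = 1
i=1: (1 + 1) mod 5 = 2
i=2: (2 + 6) mod 5 = 3
i=3: s[i]=? (unknown)
i=4: (4 + 1) mod 5 = 0
Known residues: [0, 1, 2, 3]; need a permutation of 0..4, so missing residue r = 4
Need (3 + s) mod 5 = 4; smallest s = (4 - 3) mod 5 = 1

Answer: 1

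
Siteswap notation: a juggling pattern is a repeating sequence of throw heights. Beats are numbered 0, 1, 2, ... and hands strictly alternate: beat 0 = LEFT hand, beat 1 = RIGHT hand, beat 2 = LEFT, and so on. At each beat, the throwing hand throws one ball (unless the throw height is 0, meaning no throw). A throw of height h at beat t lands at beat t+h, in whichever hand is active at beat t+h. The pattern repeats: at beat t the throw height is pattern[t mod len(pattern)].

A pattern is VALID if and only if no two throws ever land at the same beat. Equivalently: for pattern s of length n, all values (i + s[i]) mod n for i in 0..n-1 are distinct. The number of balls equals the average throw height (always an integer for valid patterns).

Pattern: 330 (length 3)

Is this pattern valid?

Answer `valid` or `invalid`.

Answer: valid

Derivation:
i=0: (i + s[i]) mod n = (0 + 3) mod 3 = 0
i=1: (i + s[i]) mod n = (1 + 3) mod 3 = 1
i=2: (i + s[i]) mod n = (2 + 0) mod 3 = 2
Residues: [0, 1, 2], distinct: True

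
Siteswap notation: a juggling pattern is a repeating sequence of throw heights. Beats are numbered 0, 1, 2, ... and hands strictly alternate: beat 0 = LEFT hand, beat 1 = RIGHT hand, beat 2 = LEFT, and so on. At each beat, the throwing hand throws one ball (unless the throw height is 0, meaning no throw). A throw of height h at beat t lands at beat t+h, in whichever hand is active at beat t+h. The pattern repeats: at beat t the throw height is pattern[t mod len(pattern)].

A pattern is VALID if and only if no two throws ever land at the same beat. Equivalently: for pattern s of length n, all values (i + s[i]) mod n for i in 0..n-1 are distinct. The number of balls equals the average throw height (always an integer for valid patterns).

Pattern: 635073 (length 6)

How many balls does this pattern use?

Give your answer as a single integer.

Answer: 4

Derivation:
Pattern = [6, 3, 5, 0, 7, 3], length n = 6
  position 0: throw height = 6, running sum = 6
  position 1: throw height = 3, running sum = 9
  position 2: throw height = 5, running sum = 14
  position 3: throw height = 0, running sum = 14
  position 4: throw height = 7, running sum = 21
  position 5: throw height = 3, running sum = 24
Total sum = 24; balls = sum / n = 24 / 6 = 4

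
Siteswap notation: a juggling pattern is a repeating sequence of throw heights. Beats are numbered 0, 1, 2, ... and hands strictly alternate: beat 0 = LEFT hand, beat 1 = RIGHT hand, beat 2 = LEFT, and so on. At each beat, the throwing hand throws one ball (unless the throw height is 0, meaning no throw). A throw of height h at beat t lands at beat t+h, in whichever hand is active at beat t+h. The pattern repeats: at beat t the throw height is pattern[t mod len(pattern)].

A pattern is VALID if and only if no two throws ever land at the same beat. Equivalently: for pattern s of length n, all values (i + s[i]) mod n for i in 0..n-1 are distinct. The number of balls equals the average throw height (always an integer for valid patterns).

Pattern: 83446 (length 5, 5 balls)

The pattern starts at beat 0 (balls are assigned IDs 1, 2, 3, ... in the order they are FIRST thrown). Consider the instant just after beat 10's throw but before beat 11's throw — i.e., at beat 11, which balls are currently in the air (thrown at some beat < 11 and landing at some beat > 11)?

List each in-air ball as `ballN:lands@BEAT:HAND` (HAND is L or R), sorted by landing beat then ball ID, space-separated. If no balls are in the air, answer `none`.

Beat 0 (L): throw ball1 h=8 -> lands@8:L; in-air after throw: [b1@8:L]
Beat 1 (R): throw ball2 h=3 -> lands@4:L; in-air after throw: [b2@4:L b1@8:L]
Beat 2 (L): throw ball3 h=4 -> lands@6:L; in-air after throw: [b2@4:L b3@6:L b1@8:L]
Beat 3 (R): throw ball4 h=4 -> lands@7:R; in-air after throw: [b2@4:L b3@6:L b4@7:R b1@8:L]
Beat 4 (L): throw ball2 h=6 -> lands@10:L; in-air after throw: [b3@6:L b4@7:R b1@8:L b2@10:L]
Beat 5 (R): throw ball5 h=8 -> lands@13:R; in-air after throw: [b3@6:L b4@7:R b1@8:L b2@10:L b5@13:R]
Beat 6 (L): throw ball3 h=3 -> lands@9:R; in-air after throw: [b4@7:R b1@8:L b3@9:R b2@10:L b5@13:R]
Beat 7 (R): throw ball4 h=4 -> lands@11:R; in-air after throw: [b1@8:L b3@9:R b2@10:L b4@11:R b5@13:R]
Beat 8 (L): throw ball1 h=4 -> lands@12:L; in-air after throw: [b3@9:R b2@10:L b4@11:R b1@12:L b5@13:R]
Beat 9 (R): throw ball3 h=6 -> lands@15:R; in-air after throw: [b2@10:L b4@11:R b1@12:L b5@13:R b3@15:R]
Beat 10 (L): throw ball2 h=8 -> lands@18:L; in-air after throw: [b4@11:R b1@12:L b5@13:R b3@15:R b2@18:L]
Beat 11 (R): throw ball4 h=3 -> lands@14:L; in-air after throw: [b1@12:L b5@13:R b4@14:L b3@15:R b2@18:L]

Answer: ball1:lands@12:L ball5:lands@13:R ball3:lands@15:R ball2:lands@18:L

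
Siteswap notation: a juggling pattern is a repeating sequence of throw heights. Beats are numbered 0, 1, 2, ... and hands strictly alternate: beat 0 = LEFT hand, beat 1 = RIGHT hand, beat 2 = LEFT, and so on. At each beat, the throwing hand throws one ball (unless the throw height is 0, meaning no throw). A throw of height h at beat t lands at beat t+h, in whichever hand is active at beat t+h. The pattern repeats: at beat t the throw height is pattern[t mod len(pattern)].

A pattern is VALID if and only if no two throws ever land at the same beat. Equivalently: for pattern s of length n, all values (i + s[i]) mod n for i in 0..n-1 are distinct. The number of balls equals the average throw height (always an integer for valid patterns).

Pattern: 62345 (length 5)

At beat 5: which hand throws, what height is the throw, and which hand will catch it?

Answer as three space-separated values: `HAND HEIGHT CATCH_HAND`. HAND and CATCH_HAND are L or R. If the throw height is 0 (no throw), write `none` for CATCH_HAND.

Beat 5: 5 mod 2 = 1, so hand = R
Throw height = pattern[5 mod 5] = pattern[0] = 6
Lands at beat 5+6=11, 11 mod 2 = 1, so catch hand = R

Answer: R 6 R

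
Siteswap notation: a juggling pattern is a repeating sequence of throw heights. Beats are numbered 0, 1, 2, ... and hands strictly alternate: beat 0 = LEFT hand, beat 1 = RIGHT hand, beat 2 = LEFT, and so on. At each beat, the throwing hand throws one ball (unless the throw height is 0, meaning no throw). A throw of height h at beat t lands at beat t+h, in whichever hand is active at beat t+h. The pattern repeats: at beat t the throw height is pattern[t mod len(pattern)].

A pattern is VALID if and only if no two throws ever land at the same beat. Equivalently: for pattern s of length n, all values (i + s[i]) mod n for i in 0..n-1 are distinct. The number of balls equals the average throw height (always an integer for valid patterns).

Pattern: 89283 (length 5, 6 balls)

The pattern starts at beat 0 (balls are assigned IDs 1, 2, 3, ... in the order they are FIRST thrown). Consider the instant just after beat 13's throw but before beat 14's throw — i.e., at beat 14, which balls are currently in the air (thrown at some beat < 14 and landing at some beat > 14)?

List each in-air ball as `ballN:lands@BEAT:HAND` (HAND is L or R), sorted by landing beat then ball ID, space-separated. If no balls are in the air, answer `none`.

Beat 0 (L): throw ball1 h=8 -> lands@8:L; in-air after throw: [b1@8:L]
Beat 1 (R): throw ball2 h=9 -> lands@10:L; in-air after throw: [b1@8:L b2@10:L]
Beat 2 (L): throw ball3 h=2 -> lands@4:L; in-air after throw: [b3@4:L b1@8:L b2@10:L]
Beat 3 (R): throw ball4 h=8 -> lands@11:R; in-air after throw: [b3@4:L b1@8:L b2@10:L b4@11:R]
Beat 4 (L): throw ball3 h=3 -> lands@7:R; in-air after throw: [b3@7:R b1@8:L b2@10:L b4@11:R]
Beat 5 (R): throw ball5 h=8 -> lands@13:R; in-air after throw: [b3@7:R b1@8:L b2@10:L b4@11:R b5@13:R]
Beat 6 (L): throw ball6 h=9 -> lands@15:R; in-air after throw: [b3@7:R b1@8:L b2@10:L b4@11:R b5@13:R b6@15:R]
Beat 7 (R): throw ball3 h=2 -> lands@9:R; in-air after throw: [b1@8:L b3@9:R b2@10:L b4@11:R b5@13:R b6@15:R]
Beat 8 (L): throw ball1 h=8 -> lands@16:L; in-air after throw: [b3@9:R b2@10:L b4@11:R b5@13:R b6@15:R b1@16:L]
Beat 9 (R): throw ball3 h=3 -> lands@12:L; in-air after throw: [b2@10:L b4@11:R b3@12:L b5@13:R b6@15:R b1@16:L]
Beat 10 (L): throw ball2 h=8 -> lands@18:L; in-air after throw: [b4@11:R b3@12:L b5@13:R b6@15:R b1@16:L b2@18:L]
Beat 11 (R): throw ball4 h=9 -> lands@20:L; in-air after throw: [b3@12:L b5@13:R b6@15:R b1@16:L b2@18:L b4@20:L]
Beat 12 (L): throw ball3 h=2 -> lands@14:L; in-air after throw: [b5@13:R b3@14:L b6@15:R b1@16:L b2@18:L b4@20:L]
Beat 13 (R): throw ball5 h=8 -> lands@21:R; in-air after throw: [b3@14:L b6@15:R b1@16:L b2@18:L b4@20:L b5@21:R]
Beat 14 (L): throw ball3 h=3 -> lands@17:R; in-air after throw: [b6@15:R b1@16:L b3@17:R b2@18:L b4@20:L b5@21:R]

Answer: ball6:lands@15:R ball1:lands@16:L ball2:lands@18:L ball4:lands@20:L ball5:lands@21:R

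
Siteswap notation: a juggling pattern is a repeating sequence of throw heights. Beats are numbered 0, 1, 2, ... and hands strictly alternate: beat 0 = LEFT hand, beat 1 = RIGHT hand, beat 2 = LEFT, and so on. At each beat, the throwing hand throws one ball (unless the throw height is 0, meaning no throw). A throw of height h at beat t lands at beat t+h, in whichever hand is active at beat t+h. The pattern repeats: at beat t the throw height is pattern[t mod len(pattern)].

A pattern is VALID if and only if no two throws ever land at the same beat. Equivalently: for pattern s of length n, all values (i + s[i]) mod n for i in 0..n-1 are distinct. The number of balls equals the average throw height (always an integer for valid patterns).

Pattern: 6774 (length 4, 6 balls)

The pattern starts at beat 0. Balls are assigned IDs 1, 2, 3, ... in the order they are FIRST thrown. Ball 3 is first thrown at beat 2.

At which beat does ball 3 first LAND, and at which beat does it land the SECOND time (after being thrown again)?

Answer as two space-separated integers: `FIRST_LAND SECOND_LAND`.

Beat 0 (L): throw ball1 h=6 -> lands@6:L; in-air after throw: [b1@6:L]
Beat 1 (R): throw ball2 h=7 -> lands@8:L; in-air after throw: [b1@6:L b2@8:L]
Beat 2 (L): throw ball3 h=7 -> lands@9:R; in-air after throw: [b1@6:L b2@8:L b3@9:R]
Beat 3 (R): throw ball4 h=4 -> lands@7:R; in-air after throw: [b1@6:L b4@7:R b2@8:L b3@9:R]
Beat 4 (L): throw ball5 h=6 -> lands@10:L; in-air after throw: [b1@6:L b4@7:R b2@8:L b3@9:R b5@10:L]
Beat 5 (R): throw ball6 h=7 -> lands@12:L; in-air after throw: [b1@6:L b4@7:R b2@8:L b3@9:R b5@10:L b6@12:L]
Beat 6 (L): throw ball1 h=7 -> lands@13:R; in-air after throw: [b4@7:R b2@8:L b3@9:R b5@10:L b6@12:L b1@13:R]
Beat 7 (R): throw ball4 h=4 -> lands@11:R; in-air after throw: [b2@8:L b3@9:R b5@10:L b4@11:R b6@12:L b1@13:R]
Beat 8 (L): throw ball2 h=6 -> lands@14:L; in-air after throw: [b3@9:R b5@10:L b4@11:R b6@12:L b1@13:R b2@14:L]
Beat 9 (R): throw ball3 h=7 -> lands@16:L; in-air after throw: [b5@10:L b4@11:R b6@12:L b1@13:R b2@14:L b3@16:L]
Beat 10 (L): throw ball5 h=7 -> lands@17:R; in-air after throw: [b4@11:R b6@12:L b1@13:R b2@14:L b3@16:L b5@17:R]
Beat 11 (R): throw ball4 h=4 -> lands@15:R; in-air after throw: [b6@12:L b1@13:R b2@14:L b4@15:R b3@16:L b5@17:R]
Beat 12 (L): throw ball6 h=6 -> lands@18:L; in-air after throw: [b1@13:R b2@14:L b4@15:R b3@16:L b5@17:R b6@18:L]
Beat 13 (R): throw ball1 h=7 -> lands@20:L; in-air after throw: [b2@14:L b4@15:R b3@16:L b5@17:R b6@18:L b1@20:L]
Beat 14 (L): throw ball2 h=7 -> lands@21:R; in-air after throw: [b4@15:R b3@16:L b5@17:R b6@18:L b1@20:L b2@21:R]
Beat 15 (R): throw ball4 h=4 -> lands@19:R; in-air after throw: [b3@16:L b5@17:R b6@18:L b4@19:R b1@20:L b2@21:R]
Beat 16 (L): throw ball3 h=6 -> lands@22:L; in-air after throw: [b5@17:R b6@18:L b4@19:R b1@20:L b2@21:R b3@22:L]
Ball 3: thrown@2 h=7 -> first land @9; rethrown@9 h=7 -> second land @16

Answer: 9 16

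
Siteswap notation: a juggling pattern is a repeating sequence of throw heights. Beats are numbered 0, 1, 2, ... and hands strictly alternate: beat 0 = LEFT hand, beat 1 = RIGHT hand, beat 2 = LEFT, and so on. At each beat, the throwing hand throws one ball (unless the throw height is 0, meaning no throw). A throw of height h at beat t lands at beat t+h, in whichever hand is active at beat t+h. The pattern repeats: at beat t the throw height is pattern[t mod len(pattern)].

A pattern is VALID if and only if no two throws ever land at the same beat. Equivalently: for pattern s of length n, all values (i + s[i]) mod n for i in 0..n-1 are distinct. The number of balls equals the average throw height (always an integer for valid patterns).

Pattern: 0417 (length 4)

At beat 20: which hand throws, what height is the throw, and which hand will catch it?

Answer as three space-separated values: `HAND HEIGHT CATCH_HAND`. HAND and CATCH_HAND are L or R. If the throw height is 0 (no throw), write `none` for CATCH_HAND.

Beat 20: 20 mod 2 = 0, so hand = L
Throw height = pattern[20 mod 4] = pattern[0] = 0

Answer: L 0 none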